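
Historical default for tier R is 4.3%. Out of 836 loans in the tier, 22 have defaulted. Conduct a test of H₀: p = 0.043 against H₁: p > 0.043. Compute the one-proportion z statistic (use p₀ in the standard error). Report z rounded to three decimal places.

p̂ = 22/836 = 0.026316.
SE = √(p₀(1−p₀)/n) = √(0.041151/836) = 0.007016.
z = (0.026316 − 0.043)/0.007016 = -0.016684/0.007016 = -2.378.

z = -2.378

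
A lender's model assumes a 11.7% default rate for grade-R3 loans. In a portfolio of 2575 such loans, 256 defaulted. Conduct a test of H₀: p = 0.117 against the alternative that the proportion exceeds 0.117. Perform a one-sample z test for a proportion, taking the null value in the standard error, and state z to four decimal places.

z = -2.7759

p̂ = 256/2575 = 0.09941748.
Under H₀, SE = √(0.117·0.883/2575) = √(4.01208e-05) = 0.00633410.
z = (0.09941748 − 0.117)/0.00633410 = -0.01758252/0.00633410 = -2.7759.
p-value = P(Z > -2.776) ≈ 0.9972.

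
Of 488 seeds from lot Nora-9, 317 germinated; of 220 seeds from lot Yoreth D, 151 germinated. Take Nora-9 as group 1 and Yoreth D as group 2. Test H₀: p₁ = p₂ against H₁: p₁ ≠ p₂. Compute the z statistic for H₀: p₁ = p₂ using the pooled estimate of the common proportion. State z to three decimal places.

z = -0.957

p̂₁ = 317/488 = 0.64959, p̂₂ = 151/220 = 0.68636.
Pooled p̂ = (317+151)/(488+220) = 468/708 = 0.66102.
SE = √(0.224074 × 0.00659463) = 0.03844.
z = (0.64959 − 0.68636)/0.03844 = -0.03677/0.03844 = -0.957.
p-value = 2·P(Z > 0.957) ≈ 0.3388.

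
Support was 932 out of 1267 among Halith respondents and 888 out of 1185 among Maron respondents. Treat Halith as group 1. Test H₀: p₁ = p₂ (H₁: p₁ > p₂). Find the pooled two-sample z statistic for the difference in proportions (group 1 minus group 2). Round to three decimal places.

z = -0.779

p̂₁ = 932/1267 = 0.73560, p̂₂ = 888/1185 = 0.74937.
Pooled p̂ = (932+888)/(1267+1185) = 1820/2452 = 0.74225.
SE = √(p̂(1−p̂)(1/n₁+1/n₂)) = √(0.74225·0.25775·0.00163315) = √(0.000312445) = 0.01768.
z = (0.73560 − 0.74937)/0.01768 = -0.01377/0.01768 = -0.779.
p-value = P(Z > -0.779) ≈ 0.7820.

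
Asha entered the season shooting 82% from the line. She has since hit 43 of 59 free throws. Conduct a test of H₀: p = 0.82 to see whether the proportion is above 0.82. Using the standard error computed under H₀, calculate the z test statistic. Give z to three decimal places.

p̂ = 43/59 = 0.72881.
Under H₀, SE = √(0.82·0.18/59) = √(0.00250169) = 0.05002.
z = (0.72881 − 0.82)/0.05002 = -0.09119/0.05002 = -1.823.

z = -1.823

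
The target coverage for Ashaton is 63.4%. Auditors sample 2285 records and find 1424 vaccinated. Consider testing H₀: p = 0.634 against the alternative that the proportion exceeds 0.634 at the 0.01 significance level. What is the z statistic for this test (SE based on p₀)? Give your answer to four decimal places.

p̂ = 1424/2285 = 0.623195.
Under H₀, SE = √(0.634·0.366/2285) = √(0.000101551) = 0.010077.
z = (0.623195 − 0.634)/0.010077 = -0.010805/0.010077 = -1.0722.
p-value = P(Z > -1.072) ≈ 0.8582, so at α = 0.01 we fail to reject H₀.

z = -1.0722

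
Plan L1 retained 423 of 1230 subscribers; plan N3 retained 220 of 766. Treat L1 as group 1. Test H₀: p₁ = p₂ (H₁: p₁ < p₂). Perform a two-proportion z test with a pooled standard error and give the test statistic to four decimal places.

p̂₁ = 423/1230 = 0.343902, p̂₂ = 220/766 = 0.287206.
Pooled p̂ = (423+220)/(1230+766) = 643/1996 = 0.322144.
SE = √(p̂(1−p̂)(1/n₁+1/n₂)) = √(0.322144·0.677856·0.00211849) = √(0.000462609) = 0.021508.
z = (0.343902 − 0.287206)/0.021508 = 0.056696/0.021508 = 2.6360.

z = 2.6360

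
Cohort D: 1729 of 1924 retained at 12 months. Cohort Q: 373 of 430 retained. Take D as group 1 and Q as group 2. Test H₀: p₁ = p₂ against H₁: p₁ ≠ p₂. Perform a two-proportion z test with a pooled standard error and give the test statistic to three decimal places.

z = 1.892

p̂₁ = 1729/1924 = 0.898649, p̂₂ = 373/430 = 0.867442.
Pooled p̂ = (1729+373)/(1924+430) = 2102/2354 = 0.892948.
SE = √(p̂(1−p̂)(1/n₁+1/n₂)) = √(0.892948·0.107052·0.00284533) = √(0.00027199) = 0.016492.
z = (0.898649 − 0.867442)/0.016492 = 0.031207/0.016492 = 1.892.
Two-sided p-value ≈ 2·Φ(−1.892) = 0.0585.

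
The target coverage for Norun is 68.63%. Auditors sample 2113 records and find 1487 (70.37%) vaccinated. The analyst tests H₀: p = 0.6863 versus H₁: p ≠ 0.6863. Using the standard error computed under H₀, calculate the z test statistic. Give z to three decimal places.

p̂ = 1487/2113 ≈ 0.70374.
SE = √(p₀(1−p₀)/n) = √(0.21529/2113) = 0.01009.
z = (0.70374 − 0.6863)/0.01009 = 0.01744/0.01009 = 1.728.

z = 1.728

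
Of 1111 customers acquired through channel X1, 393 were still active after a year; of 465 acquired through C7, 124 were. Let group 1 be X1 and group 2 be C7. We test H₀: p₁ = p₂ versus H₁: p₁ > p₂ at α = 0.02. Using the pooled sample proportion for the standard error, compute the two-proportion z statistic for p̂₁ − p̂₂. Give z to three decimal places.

z = 3.358

p̂₁ = 393/1111 = 0.35374, p̂₂ = 124/465 = 0.26667.
Pooled p̂ = (393+124)/(1111+465) = 517/1576 = 0.32805.
SE = √(0.220432 × 0.00305063) = 0.02593.
z = (0.35374 − 0.26667)/0.02593 = 0.08707/0.02593 = 3.358.
p-value = P(Z > 3.358) ≈ 0.0004. With α = 0.02, reject H₀.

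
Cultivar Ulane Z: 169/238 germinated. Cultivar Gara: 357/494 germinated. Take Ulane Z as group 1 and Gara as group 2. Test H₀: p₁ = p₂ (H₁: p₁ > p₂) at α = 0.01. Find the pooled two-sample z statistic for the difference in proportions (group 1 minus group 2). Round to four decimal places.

z = -0.3548

p̂₁ = 169/238 = 0.710084, p̂₂ = 357/494 = 0.722672.
Pooled p̂ = (169+357)/(238+494) = 526/732 = 0.718579.
SE = √(p̂(1−p̂)(1/n₁+1/n₂)) = √(0.718579·0.281421·0.00622597) = √(0.00125904) = 0.035483.
z = (0.710084 − 0.722672)/0.035483 = -0.012588/0.035483 = -0.3548.
p-value = P(Z > -0.355) ≈ 0.6386; since p > α = 0.01, fail to reject H₀.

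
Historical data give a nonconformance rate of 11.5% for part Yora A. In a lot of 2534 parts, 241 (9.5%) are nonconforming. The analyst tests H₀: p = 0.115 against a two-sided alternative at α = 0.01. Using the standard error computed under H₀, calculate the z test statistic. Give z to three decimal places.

p̂ = 241/2534 ≈ 0.095107.
Under H₀, SE = √(0.115·0.885/2534) = √(4.01638e-05) = 0.006337.
z = (0.095107 − 0.115)/0.006337 = -0.019893/0.006337 = -3.139.
p-value = 2·P(Z > 3.139) ≈ 0.0017; since p < α = 0.01, reject H₀.

z = -3.139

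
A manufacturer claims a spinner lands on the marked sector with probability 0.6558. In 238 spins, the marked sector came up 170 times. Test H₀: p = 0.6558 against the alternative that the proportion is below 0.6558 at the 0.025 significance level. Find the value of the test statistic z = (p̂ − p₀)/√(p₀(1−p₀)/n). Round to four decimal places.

p̂ = 170/238 = 0.714286.
SE = √(p₀(1−p₀)/n) = √(0.22573/238) = 0.030797.
z = (0.714286 − 0.6558)/0.030797 = 0.058486/0.030797 = 1.8991.
p-value = P(Z < 1.899) ≈ 0.9712. With α = 0.025, fail to reject H₀.

z = 1.8991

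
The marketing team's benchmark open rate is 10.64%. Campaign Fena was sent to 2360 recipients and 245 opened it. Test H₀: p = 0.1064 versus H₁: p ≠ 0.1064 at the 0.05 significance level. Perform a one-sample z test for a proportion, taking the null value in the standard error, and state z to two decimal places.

p̂ = 245/2360 ≈ 0.1038.
Under H₀, SE = √(0.1064·0.8936/2360) = √(4.02877e-05) = 0.0063.
z = (0.1038 − 0.1064)/0.0063 = -0.0026/0.0063 = -0.41.
p-value = 2·P(Z > 0.407) ≈ 0.6836; since p > α = 0.05, fail to reject H₀.

z = -0.41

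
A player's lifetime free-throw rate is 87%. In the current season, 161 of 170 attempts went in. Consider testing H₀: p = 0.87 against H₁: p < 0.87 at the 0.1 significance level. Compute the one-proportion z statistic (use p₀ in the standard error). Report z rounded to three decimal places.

p̂ = 161/170 = 0.94706.
Under H₀, SE = √(0.87·0.13/170) = √(0.000665294) = 0.02579.
z = (0.94706 − 0.87)/0.02579 = 0.07706/0.02579 = 2.988.
p-value = P(Z < 2.988) ≈ 0.9986; since p > α = 0.1, fail to reject H₀.

z = 2.988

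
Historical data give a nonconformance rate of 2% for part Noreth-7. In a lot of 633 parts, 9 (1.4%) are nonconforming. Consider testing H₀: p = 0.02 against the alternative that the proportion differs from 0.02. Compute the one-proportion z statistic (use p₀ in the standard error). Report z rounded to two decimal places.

z = -1.04

p̂ = 9/633 = 0.0142.
SE = √(p₀(1−p₀)/n) = √(0.0196/633) = 0.0056.
z = (0.0142 − 0.02)/0.0056 = -0.0058/0.0056 = -1.04.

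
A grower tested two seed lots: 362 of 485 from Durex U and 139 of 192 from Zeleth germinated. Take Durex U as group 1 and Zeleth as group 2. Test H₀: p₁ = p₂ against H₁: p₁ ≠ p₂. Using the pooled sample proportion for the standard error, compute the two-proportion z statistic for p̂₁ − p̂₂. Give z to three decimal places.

z = 0.600

p̂₁ = 362/485 = 0.74639, p̂₂ = 139/192 = 0.72396.
Pooled p̂ = (362+139)/(485+192) = 501/677 = 0.74003.
SE = √(0.192386 × 0.00727019) = 0.03740.
z = (0.74639 − 0.72396)/0.03740 = 0.02243/0.03740 = 0.600.
Two-sided p-value ≈ 2·Φ(−0.600) = 0.5486.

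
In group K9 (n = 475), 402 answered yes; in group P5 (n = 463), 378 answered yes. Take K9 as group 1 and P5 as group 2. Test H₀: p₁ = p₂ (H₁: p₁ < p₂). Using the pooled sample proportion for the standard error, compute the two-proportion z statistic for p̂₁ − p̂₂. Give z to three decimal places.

z = 1.223

p̂₁ = 402/475 ≈ 0.846316, p̂₂ = 378/463 ≈ 0.816415.
Pooled p̂ = (402+378)/(475+463) = 780/938 = 0.831557.
SE = √(p̂(1−p̂)(1/n₁+1/n₂)) = √(0.831557·0.168443·0.00426509) = √(0.000597412) = 0.024442.
z = (0.846316 − 0.816415)/0.024442 = 0.029901/0.024442 = 1.223.
p-value = P(Z < 1.223) ≈ 0.8894.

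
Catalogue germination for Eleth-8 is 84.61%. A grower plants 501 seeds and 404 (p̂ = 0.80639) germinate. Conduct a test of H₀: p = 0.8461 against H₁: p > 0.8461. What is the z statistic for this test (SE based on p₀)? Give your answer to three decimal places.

p̂ = 404/501 ≈ 0.80639.
Standard error under H₀: √(0.8461×0.1539/501) = 0.01612.
z = (0.80639 − 0.8461)/0.01612 = -0.03971/0.01612 = -2.463.
p-value = P(Z > -2.463) ≈ 0.9931.

z = -2.463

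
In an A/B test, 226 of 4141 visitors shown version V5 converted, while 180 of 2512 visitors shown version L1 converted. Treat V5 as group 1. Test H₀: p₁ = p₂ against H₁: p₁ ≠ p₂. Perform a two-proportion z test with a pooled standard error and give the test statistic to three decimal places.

z = -2.821

p̂₁ = 226/4141 ≈ 0.054576, p̂₂ = 180/2512 ≈ 0.071656.
Pooled p̂ = (226+180)/(4141+2512) = 406/6653 = 0.061025.
SE = √(0.057301 × 0.000639577) = 0.006054.
z = (0.054576 − 0.071656)/0.006054 = -0.017080/0.006054 = -2.821.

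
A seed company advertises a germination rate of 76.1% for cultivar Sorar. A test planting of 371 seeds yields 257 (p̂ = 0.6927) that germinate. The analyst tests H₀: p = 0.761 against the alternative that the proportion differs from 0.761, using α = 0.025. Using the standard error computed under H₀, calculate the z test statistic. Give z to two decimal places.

z = -3.08

p̂ = 257/371 ≈ 0.69272.
Under H₀, SE = √(0.761·0.239/371) = √(0.00049024) = 0.02214.
z = (0.69272 − 0.761)/0.02214 = -0.06828/0.02214 = -3.08.
p-value = 2·P(Z > 3.084) ≈ 0.0020; since p < α = 0.025, reject H₀.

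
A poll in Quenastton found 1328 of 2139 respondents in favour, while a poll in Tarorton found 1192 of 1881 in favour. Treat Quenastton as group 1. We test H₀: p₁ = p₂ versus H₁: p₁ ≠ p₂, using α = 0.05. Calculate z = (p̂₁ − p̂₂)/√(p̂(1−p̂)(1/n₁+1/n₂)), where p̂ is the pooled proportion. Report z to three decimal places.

p̂₁ = 1328/2139 ≈ 0.62085, p̂₂ = 1192/1881 ≈ 0.63371.
Pooled p̂ = (1328+1192)/(2139+1881) = 2520/4020 = 0.62687.
SE = √(p̂(1−p̂)(1/n₁+1/n₂)) = √(0.62687·0.37313·0.00099914) = √(0.000233704) = 0.01529.
z = (0.62085 − 0.63371)/0.01529 = -0.01286/0.01529 = -0.841.
Two-sided p-value ≈ 2·Φ(−0.841) = 0.4004; since p > α = 0.05, fail to reject H₀.

z = -0.841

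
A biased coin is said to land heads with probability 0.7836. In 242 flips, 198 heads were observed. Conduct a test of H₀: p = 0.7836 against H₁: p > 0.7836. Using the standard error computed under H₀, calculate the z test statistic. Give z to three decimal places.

p̂ = 198/242 ≈ 0.81818.
Under H₀, SE = √(0.7836·0.2164/242) = √(0.000700707) = 0.02647.
z = (0.81818 − 0.7836)/0.02647 = 0.03458/0.02647 = 1.306.
p-value = P(Z > 1.306) ≈ 0.0957.

z = 1.306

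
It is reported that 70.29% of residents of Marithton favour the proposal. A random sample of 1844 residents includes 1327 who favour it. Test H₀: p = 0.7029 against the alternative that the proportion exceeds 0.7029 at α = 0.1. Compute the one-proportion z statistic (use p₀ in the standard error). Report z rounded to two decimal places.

z = 1.57

p̂ = 1327/1844 ≈ 0.71963.
Under H₀, SE = √(0.7029·0.2971/1844) = √(0.000113249) = 0.01064.
z = (0.71963 − 0.7029)/0.01064 = 0.01673/0.01064 = 1.57.
p-value = P(Z > 1.572) ≈ 0.0580, so at α = 0.1 we reject H₀.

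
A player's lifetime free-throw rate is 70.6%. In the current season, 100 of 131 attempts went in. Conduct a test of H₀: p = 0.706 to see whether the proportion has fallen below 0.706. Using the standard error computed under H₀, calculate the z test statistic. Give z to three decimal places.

p̂ = 100/131 = 0.76336.
Standard error under H₀: √(0.706×0.294/131) = 0.03981.
z = (0.76336 − 0.706)/0.03981 = 0.05736/0.03981 = 1.441.

z = 1.441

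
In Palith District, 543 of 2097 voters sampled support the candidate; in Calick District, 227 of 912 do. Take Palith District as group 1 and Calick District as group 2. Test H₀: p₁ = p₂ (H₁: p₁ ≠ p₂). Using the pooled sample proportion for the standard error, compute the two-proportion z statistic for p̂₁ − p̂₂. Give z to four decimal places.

z = 0.5799

p̂₁ = 543/2097 ≈ 0.258941, p̂₂ = 227/912 ≈ 0.248904.
Pooled p̂ = (543+227)/(2097+912) = 770/3009 = 0.255899.
SE = √(p̂(1−p̂)(1/n₁+1/n₂)) = √(0.255899·0.744101·0.00157336) = √(0.000299591) = 0.017309.
z = (0.258941 − 0.248904)/0.017309 = 0.010037/0.017309 = 0.5799.
p-value = 2·P(Z > 0.580) ≈ 0.5620.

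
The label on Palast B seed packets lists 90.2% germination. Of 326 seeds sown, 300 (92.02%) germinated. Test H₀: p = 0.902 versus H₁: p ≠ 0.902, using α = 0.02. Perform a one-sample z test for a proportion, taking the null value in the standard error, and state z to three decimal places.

p̂ = 300/326 = 0.92025.
Standard error under H₀: √(0.902×0.098/326) = 0.01647.
z = (0.92025 − 0.902)/0.01647 = 0.01825/0.01647 = 1.108.
p-value = 2·P(Z > 1.108) ≈ 0.2679. With α = 0.02, fail to reject H₀.

z = 1.108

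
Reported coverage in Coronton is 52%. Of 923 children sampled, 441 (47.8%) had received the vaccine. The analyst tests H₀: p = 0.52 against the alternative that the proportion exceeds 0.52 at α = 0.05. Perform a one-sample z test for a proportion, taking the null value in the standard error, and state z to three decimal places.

p̂ = 441/923 ≈ 0.477790.
Standard error under H₀: √(0.52×0.48/923) = 0.016445.
z = (0.477790 − 0.52)/0.016445 = -0.042210/0.016445 = -2.567.
p-value = P(Z > -2.567) ≈ 0.9949; since p > α = 0.05, fail to reject H₀.

z = -2.567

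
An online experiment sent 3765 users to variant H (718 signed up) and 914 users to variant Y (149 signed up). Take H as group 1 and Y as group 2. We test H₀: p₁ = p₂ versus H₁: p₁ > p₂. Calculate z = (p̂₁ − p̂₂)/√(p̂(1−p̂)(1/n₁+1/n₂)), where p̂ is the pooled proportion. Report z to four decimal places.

p̂₁ = 718/3765 ≈ 0.190704, p̂₂ = 149/914 ≈ 0.163020.
Pooled p̂ = (718+149)/(3765+914) = 867/4679 = 0.185296.
SE = √(0.150961 × 0.0013597) = 0.014327.
z = (0.190704 − 0.163020)/0.014327 = 0.027684/0.014327 = 1.9323.
p-value = P(Z > 1.932) ≈ 0.0267.

z = 1.9323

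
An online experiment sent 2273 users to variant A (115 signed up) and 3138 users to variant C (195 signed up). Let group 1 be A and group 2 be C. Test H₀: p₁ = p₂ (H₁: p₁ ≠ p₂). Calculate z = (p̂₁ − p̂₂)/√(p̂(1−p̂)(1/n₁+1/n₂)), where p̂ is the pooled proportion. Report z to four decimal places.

z = -1.8040

p̂₁ = 115/2273 ≈ 0.05059393, p̂₂ = 195/3138 ≈ 0.06214149.
Pooled p̂ = (115+195)/(2273+3138) = 310/5411 = 0.05729070.
SE = √(p̂(1−p̂)(1/n₁+1/n₂)) = √(0.05729070·0.94270930·0.000758622) = √(4.0972e-05) = 0.00640094.
z = (0.05059393 − 0.06214149)/0.00640094 = -0.01154756/0.00640094 = -1.8040.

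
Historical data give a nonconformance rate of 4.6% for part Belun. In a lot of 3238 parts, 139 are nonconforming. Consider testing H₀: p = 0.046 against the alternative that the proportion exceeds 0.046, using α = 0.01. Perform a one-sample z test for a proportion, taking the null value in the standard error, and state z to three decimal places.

z = -0.835

p̂ = 139/3238 = 0.042928.
Under H₀, SE = √(0.046·0.954/3238) = √(1.35528e-05) = 0.003681.
z = (0.042928 − 0.046)/0.003681 = -0.003072/0.003681 = -0.835.
p-value = P(Z > -0.835) ≈ 0.7980, so at α = 0.01 we fail to reject H₀.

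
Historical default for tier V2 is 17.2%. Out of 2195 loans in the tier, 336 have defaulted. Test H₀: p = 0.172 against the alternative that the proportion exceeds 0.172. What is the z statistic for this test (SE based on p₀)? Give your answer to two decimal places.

p̂ = 336/2195 ≈ 0.15308.
Standard error under H₀: √(0.172×0.828/2195) = 0.00805.
z = (0.15308 − 0.172)/0.00805 = -0.01892/0.00805 = -2.35.

z = -2.35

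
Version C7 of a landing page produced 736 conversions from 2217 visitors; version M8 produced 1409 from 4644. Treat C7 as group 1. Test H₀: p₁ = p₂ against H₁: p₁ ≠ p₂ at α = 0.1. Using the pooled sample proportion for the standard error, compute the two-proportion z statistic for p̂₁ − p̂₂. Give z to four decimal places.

z = 2.3881

p̂₁ = 736/2217 ≈ 0.331980, p̂₂ = 1409/4644 ≈ 0.303402.
Pooled p̂ = (736+1409)/(2217+4644) = 2145/6861 = 0.312637.
SE = √(0.214895 × 0.000666392) = 0.011967.
z = (0.331980 − 0.303402)/0.011967 = 0.028578/0.011967 = 2.3881.
Two-sided p-value ≈ 2·Φ(−2.388) = 0.0169; since p < α = 0.1, reject H₀.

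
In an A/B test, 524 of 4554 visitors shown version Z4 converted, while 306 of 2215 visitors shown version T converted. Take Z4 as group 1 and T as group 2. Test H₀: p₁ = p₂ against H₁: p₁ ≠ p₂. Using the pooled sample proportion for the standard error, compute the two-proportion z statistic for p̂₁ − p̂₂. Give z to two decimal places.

p̂₁ = 524/4554 = 0.11506, p̂₂ = 306/2215 = 0.13815.
Pooled p̂ = (524+306)/(4554+2215) = 830/6769 = 0.12262.
SE = √(0.107583 × 0.000671054) = 0.00850.
z = (0.11506 − 0.13815)/0.00850 = -0.02309/0.00850 = -2.72.
Two-sided p-value ≈ 2·Φ(−2.717) = 0.0066.

z = -2.72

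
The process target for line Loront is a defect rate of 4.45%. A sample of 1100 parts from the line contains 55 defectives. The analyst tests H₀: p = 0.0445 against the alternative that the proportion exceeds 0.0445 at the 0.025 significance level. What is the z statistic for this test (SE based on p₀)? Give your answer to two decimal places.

p̂ = 55/1100 = 0.05000.
Under H₀, SE = √(0.0445·0.9555/1100) = √(3.86543e-05) = 0.00622.
z = (0.05000 − 0.0445)/0.00622 = 0.00550/0.00622 = 0.88.
p-value = P(Z > 0.885) ≈ 0.1882; since p > α = 0.025, fail to reject H₀.

z = 0.88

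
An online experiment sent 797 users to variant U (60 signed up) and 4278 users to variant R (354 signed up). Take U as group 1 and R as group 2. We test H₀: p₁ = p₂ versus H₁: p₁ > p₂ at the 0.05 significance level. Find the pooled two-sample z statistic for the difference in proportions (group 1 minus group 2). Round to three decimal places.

z = -0.707

p̂₁ = 60/797 ≈ 0.07528, p̂₂ = 354/4278 ≈ 0.08275.
Pooled p̂ = (60+354)/(797+4278) = 414/5075 = 0.08158.
SE = √(p̂(1−p̂)(1/n₁+1/n₂)) = √(0.08158·0.91842·0.00148846) = √(0.000111518) = 0.01056.
z = (0.07528 − 0.08275)/0.01056 = -0.00747/0.01056 = -0.707.
p-value = P(Z > -0.707) ≈ 0.7602. With α = 0.05, fail to reject H₀.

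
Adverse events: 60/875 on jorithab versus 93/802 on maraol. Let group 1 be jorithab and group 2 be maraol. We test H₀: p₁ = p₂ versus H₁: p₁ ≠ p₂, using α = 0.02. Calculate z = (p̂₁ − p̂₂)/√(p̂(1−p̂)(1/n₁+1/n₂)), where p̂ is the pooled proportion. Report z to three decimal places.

z = -3.367

p̂₁ = 60/875 ≈ 0.068571, p̂₂ = 93/802 ≈ 0.115960.
Pooled p̂ = (60+93)/(875+802) = 153/1677 = 0.091234.
SE = √(p̂(1−p̂)(1/n₁+1/n₂)) = √(0.091234·0.908766·0.00238974) = √(0.000198135) = 0.014076.
z = (0.068571 − 0.115960)/0.014076 = -0.047389/0.014076 = -3.367.
p-value = 2·P(Z > 3.367) ≈ 0.0008; since p < α = 0.02, reject H₀.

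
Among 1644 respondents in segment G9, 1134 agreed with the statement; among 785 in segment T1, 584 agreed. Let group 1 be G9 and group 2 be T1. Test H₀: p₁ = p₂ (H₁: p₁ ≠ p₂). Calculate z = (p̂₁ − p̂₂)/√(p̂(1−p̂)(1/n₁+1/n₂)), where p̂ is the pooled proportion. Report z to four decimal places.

p̂₁ = 1134/1644 ≈ 0.689781, p̂₂ = 584/785 ≈ 0.743949.
Pooled p̂ = (1134+584)/(1644+785) = 1718/2429 = 0.707287.
SE = √(0.207032 × 0.00188216) = 0.019740.
z = (0.689781 − 0.743949)/0.019740 = -0.054168/0.019740 = -2.7441.
Two-sided p-value ≈ 2·Φ(−2.744) = 0.0061.

z = -2.7441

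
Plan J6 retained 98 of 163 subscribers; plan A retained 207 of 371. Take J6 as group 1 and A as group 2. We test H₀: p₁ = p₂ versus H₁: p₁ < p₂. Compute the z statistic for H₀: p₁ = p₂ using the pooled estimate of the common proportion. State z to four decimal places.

z = 0.9305

p̂₁ = 98/163 ≈ 0.601227, p̂₂ = 207/371 ≈ 0.557951.
Pooled p̂ = (98+207)/(163+371) = 305/534 = 0.571161.
SE = √(0.244936 × 0.00883039) = 0.046507.
z = (0.601227 − 0.557951)/0.046507 = 0.043276/0.046507 = 0.9305.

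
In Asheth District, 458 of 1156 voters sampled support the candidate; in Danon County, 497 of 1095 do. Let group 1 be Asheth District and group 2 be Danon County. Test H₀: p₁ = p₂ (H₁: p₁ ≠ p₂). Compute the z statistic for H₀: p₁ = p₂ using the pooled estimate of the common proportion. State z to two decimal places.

z = -2.77

p̂₁ = 458/1156 ≈ 0.3962, p̂₂ = 497/1095 ≈ 0.4539.
Pooled p̂ = (458+497)/(1156+1095) = 955/2251 = 0.4243.
SE = √(0.244263 × 0.00177829) = 0.0208.
z = (0.3962 − 0.4539)/0.0208 = -0.0577/0.0208 = -2.77.
Two-sided p-value ≈ 2·Φ(−2.768) = 0.0056.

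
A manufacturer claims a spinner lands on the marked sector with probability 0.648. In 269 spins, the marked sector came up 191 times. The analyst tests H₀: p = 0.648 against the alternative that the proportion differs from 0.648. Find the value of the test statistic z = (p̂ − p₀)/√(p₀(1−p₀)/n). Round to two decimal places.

z = 2.13

p̂ = 191/269 ≈ 0.7100.
SE = √(p₀(1−p₀)/n) = √(0.2281/269) = 0.0291.
z = (0.7100 − 0.648)/0.0291 = 0.0620/0.0291 = 2.13.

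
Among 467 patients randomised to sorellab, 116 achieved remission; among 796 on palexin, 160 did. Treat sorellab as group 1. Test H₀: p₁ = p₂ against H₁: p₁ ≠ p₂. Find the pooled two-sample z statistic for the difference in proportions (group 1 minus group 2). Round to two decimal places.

p̂₁ = 116/467 ≈ 0.2484, p̂₂ = 160/796 ≈ 0.2010.
Pooled p̂ = (116+160)/(467+796) = 276/1263 = 0.2185.
SE = √(p̂(1−p̂)(1/n₁+1/n₂)) = √(0.2185·0.7815·0.00339761) = √(0.00058022) = 0.0241.
z = (0.2484 − 0.2010)/0.0241 = 0.0474/0.0241 = 1.97.
Two-sided p-value ≈ 2·Φ(−1.967) = 0.0491.

z = 1.97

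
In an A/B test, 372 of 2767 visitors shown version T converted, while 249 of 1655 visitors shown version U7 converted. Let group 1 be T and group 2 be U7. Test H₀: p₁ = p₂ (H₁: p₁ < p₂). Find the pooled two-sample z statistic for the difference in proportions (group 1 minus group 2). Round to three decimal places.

z = -1.483

p̂₁ = 372/2767 ≈ 0.134442, p̂₂ = 249/1655 ≈ 0.150453.
Pooled p̂ = (372+249)/(2767+1655) = 621/4422 = 0.140434.
SE = √(p̂(1−p̂)(1/n₁+1/n₂)) = √(0.140434·0.859566·0.000965632) = √(0.000116564) = 0.010796.
z = (0.134442 − 0.150453)/0.010796 = -0.016011/0.010796 = -1.483.
p-value = P(Z < -1.483) ≈ 0.0690.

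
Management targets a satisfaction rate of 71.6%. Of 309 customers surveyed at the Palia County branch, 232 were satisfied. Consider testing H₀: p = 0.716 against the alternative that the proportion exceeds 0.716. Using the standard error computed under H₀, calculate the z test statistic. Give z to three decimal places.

p̂ = 232/309 = 0.75081.
SE = √(p₀(1−p₀)/n) = √(0.20334/309) = 0.02565.
z = (0.75081 − 0.716)/0.02565 = 0.03481/0.02565 = 1.357.

z = 1.357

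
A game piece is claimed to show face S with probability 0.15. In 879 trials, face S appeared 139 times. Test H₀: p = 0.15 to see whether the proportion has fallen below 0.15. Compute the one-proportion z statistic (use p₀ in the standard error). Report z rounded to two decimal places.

z = 0.68

p̂ = 139/879 ≈ 0.15813.
SE = √(p₀(1−p₀)/n) = √(0.1275/879) = 0.01204.
z = (0.15813 − 0.15)/0.01204 = 0.00813/0.01204 = 0.68.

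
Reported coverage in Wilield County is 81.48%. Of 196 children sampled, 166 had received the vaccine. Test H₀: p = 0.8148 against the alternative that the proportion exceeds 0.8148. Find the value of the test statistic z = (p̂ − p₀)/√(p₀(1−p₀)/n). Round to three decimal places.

p̂ = 166/196 = 0.84694.
SE = √(p₀(1−p₀)/n) = √(0.1509/196) = 0.02775.
z = (0.84694 − 0.8148)/0.02775 = 0.03214/0.02775 = 1.158.

z = 1.158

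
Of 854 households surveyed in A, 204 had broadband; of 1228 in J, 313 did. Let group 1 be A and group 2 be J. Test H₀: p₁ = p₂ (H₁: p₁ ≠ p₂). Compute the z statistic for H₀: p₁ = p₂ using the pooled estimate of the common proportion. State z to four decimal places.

z = -0.8317

p̂₁ = 204/854 = 0.238876, p̂₂ = 313/1228 = 0.254886.
Pooled p̂ = (204+313)/(854+1228) = 517/2082 = 0.248319.
SE = √(0.186657 × 0.00198529) = 0.019250.
z = (0.238876 − 0.254886)/0.019250 = -0.016010/0.019250 = -0.8317.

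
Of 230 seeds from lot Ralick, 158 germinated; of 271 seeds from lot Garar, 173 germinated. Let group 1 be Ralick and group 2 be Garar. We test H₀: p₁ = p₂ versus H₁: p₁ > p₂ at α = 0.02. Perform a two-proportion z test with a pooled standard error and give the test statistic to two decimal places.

p̂₁ = 158/230 ≈ 0.68696, p̂₂ = 173/271 ≈ 0.63838.
Pooled p̂ = (158+173)/(230+271) = 331/501 = 0.66068.
SE = √(0.224182 × 0.00803786) = 0.04245.
z = (0.68696 − 0.63838)/0.04245 = 0.04858/0.04245 = 1.14.
p-value = P(Z > 1.144) ≈ 0.1262; since p > α = 0.02, fail to reject H₀.

z = 1.14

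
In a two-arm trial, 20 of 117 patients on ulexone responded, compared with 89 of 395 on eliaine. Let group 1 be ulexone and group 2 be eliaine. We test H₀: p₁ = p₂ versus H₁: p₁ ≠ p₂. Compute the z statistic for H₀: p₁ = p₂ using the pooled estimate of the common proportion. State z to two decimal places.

p̂₁ = 20/117 = 0.1709, p̂₂ = 89/395 = 0.2253.
Pooled p̂ = (20+89)/(117+395) = 109/512 = 0.2129.
SE = √(p̂(1−p̂)(1/n₁+1/n₂)) = √(0.2129·0.7871·0.0110787) = √(0.00185643) = 0.0431.
z = (0.1709 − 0.2253)/0.0431 = -0.0544/0.0431 = -1.26.

z = -1.26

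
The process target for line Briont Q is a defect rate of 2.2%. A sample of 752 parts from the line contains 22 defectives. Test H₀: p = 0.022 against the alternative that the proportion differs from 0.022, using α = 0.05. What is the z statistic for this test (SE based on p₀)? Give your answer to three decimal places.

z = 1.356

p̂ = 22/752 ≈ 0.029255.
Under H₀, SE = √(0.022·0.978/752) = √(2.86117e-05) = 0.005349.
z = (0.029255 − 0.022)/0.005349 = 0.007255/0.005349 = 1.356.
p-value = 2·P(Z > 1.356) ≈ 0.1750. With α = 0.05, fail to reject H₀.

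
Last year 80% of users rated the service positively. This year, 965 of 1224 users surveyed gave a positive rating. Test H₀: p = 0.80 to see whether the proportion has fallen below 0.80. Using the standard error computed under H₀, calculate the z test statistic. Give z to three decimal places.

p̂ = 965/1224 = 0.78840.
SE = √(p₀(1−p₀)/n) = √(0.16/1224) = 0.01143.
z = (0.78840 − 0.8)/0.01143 = -0.01160/0.01143 = -1.015.
p-value = P(Z < -1.015) ≈ 0.1551.

z = -1.015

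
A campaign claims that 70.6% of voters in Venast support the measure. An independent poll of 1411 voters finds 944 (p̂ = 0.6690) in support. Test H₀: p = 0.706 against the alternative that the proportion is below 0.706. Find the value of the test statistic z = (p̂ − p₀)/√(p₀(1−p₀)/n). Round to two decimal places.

p̂ = 944/1411 = 0.66903.
SE = √(p₀(1−p₀)/n) = √(0.20756/1411) = 0.01213.
z = (0.66903 − 0.706)/0.01213 = -0.03697/0.01213 = -3.05.

z = -3.05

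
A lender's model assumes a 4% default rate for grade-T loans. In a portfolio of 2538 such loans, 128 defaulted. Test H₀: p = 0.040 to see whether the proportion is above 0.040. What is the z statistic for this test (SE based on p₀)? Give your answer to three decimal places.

z = 2.682

p̂ = 128/2538 ≈ 0.050433.
Under H₀, SE = √(0.04·0.96/2538) = √(1.513e-05) = 0.003890.
z = (0.050433 − 0.04)/0.003890 = 0.010433/0.003890 = 2.682.
p-value = P(Z > 2.682) ≈ 0.0037.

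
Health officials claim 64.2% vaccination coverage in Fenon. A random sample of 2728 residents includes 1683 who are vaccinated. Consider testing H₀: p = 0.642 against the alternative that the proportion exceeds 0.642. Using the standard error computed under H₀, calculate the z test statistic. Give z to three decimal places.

z = -2.731

p̂ = 1683/2728 ≈ 0.616935.
Under H₀, SE = √(0.642·0.358/2728) = √(8.42507e-05) = 0.009179.
z = (0.616935 − 0.642)/0.009179 = -0.025065/0.009179 = -2.731.
p-value = P(Z > -2.731) ≈ 0.9968.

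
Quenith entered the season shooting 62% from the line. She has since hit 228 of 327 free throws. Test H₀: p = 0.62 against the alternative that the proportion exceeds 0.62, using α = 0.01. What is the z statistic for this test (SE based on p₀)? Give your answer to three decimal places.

p̂ = 228/327 = 0.69725.
SE = √(p₀(1−p₀)/n) = √(0.2356/327) = 0.02684.
z = (0.69725 − 0.62)/0.02684 = 0.07725/0.02684 = 2.878.
p-value = P(Z > 2.878) ≈ 0.0020. With α = 0.01, reject H₀.

z = 2.878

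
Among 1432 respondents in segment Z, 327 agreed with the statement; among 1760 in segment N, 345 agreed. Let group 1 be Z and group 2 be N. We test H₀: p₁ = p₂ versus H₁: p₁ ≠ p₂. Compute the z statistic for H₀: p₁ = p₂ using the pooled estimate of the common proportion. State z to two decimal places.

z = 2.23

p̂₁ = 327/1432 = 0.2284, p̂₂ = 345/1760 = 0.1960.
Pooled p̂ = (327+345)/(1432+1760) = 672/3192 = 0.2105.
SE = √(0.166205 × 0.00126651) = 0.0145.
z = (0.2284 − 0.1960)/0.0145 = 0.0324/0.0145 = 2.23.
p-value = 2·P(Z > 2.228) ≈ 0.0259.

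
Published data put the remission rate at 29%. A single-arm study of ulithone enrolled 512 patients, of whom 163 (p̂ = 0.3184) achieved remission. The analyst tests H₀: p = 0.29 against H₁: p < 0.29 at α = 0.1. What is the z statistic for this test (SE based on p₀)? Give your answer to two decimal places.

z = 1.41

p̂ = 163/512 = 0.3184.
SE = √(p₀(1−p₀)/n) = √(0.2059/512) = 0.0201.
z = (0.3184 − 0.29)/0.0201 = 0.0284/0.0201 = 1.41.
p-value = P(Z < 1.414) ≈ 0.9213. With α = 0.1, fail to reject H₀.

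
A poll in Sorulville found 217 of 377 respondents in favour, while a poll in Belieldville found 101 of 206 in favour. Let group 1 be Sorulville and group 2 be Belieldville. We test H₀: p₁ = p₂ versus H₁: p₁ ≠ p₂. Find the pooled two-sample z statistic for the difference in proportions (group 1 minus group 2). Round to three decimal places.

p̂₁ = 217/377 = 0.575597, p̂₂ = 101/206 = 0.490291.
Pooled p̂ = (217+101)/(377+206) = 318/583 = 0.545455.
SE = √(p̂(1−p̂)(1/n₁+1/n₂)) = √(0.545455·0.454545·0.00750689) = √(0.00186121) = 0.043142.
z = (0.575597 − 0.490291)/0.043142 = 0.085306/0.043142 = 1.977.
p-value = 2·P(Z > 1.977) ≈ 0.0480.

z = 1.977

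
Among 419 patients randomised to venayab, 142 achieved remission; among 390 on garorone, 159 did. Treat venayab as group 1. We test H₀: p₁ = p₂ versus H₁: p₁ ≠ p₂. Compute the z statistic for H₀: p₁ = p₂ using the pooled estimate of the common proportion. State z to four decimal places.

z = -2.0227

p̂₁ = 142/419 = 0.3389021, p̂₂ = 159/390 = 0.4076923.
Pooled p̂ = (142+159)/(419+390) = 301/809 = 0.3720643.
SE = √(0.233632 × 0.00495074) = 0.0340096.
z = (0.3389021 − 0.4076923)/0.0340096 = -0.0687902/0.0340096 = -2.0227.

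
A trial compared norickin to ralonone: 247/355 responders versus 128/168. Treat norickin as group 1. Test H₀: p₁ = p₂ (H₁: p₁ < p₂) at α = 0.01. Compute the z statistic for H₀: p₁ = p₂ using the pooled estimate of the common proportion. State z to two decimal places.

p̂₁ = 247/355 ≈ 0.6958, p̂₂ = 128/168 ≈ 0.7619.
Pooled p̂ = (247+128)/(355+168) = 375/523 = 0.7170.
SE = √(p̂(1−p̂)(1/n₁+1/n₂)) = √(0.7170·0.2830·0.00876928) = √(0.00177932) = 0.0422.
z = (0.6958 − 0.7619)/0.0422 = -0.0661/0.0422 = -1.57.
p-value = P(Z < -1.568) ≈ 0.0585, so at α = 0.01 we fail to reject H₀.

z = -1.57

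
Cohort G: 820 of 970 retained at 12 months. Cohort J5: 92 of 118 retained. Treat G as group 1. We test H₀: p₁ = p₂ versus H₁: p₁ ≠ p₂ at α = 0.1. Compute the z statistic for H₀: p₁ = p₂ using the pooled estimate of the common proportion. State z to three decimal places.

p̂₁ = 820/970 = 0.84536, p̂₂ = 92/118 = 0.77966.
Pooled p̂ = (820+92)/(970+118) = 912/1088 = 0.83824.
SE = √(p̂(1−p̂)(1/n₁+1/n₂)) = √(0.83824·0.16176·0.0095055) = √(0.00128892) = 0.03590.
z = (0.84536 − 0.77966)/0.03590 = 0.06570/0.03590 = 1.830.
p-value = 2·P(Z > 1.830) ≈ 0.0672; since p < α = 0.1, reject H₀.

z = 1.830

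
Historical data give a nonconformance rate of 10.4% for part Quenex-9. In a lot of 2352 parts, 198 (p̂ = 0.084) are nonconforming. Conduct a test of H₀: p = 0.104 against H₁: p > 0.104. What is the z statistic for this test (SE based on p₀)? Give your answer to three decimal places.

z = -3.148

p̂ = 198/2352 ≈ 0.084184.
Under H₀, SE = √(0.104·0.896/2352) = √(3.9619e-05) = 0.006294.
z = (0.084184 − 0.104)/0.006294 = -0.019816/0.006294 = -3.148.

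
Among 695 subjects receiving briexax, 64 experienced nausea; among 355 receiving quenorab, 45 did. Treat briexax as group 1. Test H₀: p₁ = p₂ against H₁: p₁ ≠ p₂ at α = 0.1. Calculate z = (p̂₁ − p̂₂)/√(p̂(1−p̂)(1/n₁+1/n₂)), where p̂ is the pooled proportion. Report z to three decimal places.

p̂₁ = 64/695 = 0.092086, p̂₂ = 45/355 = 0.126761.
Pooled p̂ = (64+45)/(695+355) = 109/1050 = 0.103810.
SE = √(0.0930331 × 0.00425575) = 0.019898.
z = (0.092086 − 0.126761)/0.019898 = -0.034675/0.019898 = -1.743.
Two-sided p-value ≈ 2·Φ(−1.743) = 0.0814; since p < α = 0.1, reject H₀.

z = -1.743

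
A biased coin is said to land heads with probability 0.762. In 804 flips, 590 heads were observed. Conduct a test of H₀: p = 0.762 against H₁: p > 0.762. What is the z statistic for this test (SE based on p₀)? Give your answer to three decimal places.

p̂ = 590/804 ≈ 0.733831.
SE = √(p₀(1−p₀)/n) = √(0.18136/804) = 0.015019.
z = (0.733831 − 0.762)/0.015019 = -0.028169/0.015019 = -1.876.
p-value = P(Z > -1.876) ≈ 0.9696.

z = -1.876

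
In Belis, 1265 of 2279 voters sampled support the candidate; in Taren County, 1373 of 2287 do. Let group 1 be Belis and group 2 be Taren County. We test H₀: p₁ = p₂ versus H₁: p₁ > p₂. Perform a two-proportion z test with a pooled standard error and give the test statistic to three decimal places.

p̂₁ = 1265/2279 ≈ 0.55507, p̂₂ = 1373/2287 ≈ 0.60035.
Pooled p̂ = (1265+1373)/(2279+2287) = 2638/4566 = 0.57775.
SE = √(p̂(1−p̂)(1/n₁+1/n₂)) = √(0.57775·0.42225·0.000876043) = √(0.000213715) = 0.01462.
z = (0.55507 − 0.60035)/0.01462 = -0.04528/0.01462 = -3.097.

z = -3.097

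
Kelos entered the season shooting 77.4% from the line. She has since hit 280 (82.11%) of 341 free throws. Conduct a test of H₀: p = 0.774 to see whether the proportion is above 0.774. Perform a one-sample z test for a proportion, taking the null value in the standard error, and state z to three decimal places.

z = 2.080

p̂ = 280/341 = 0.82111.
Under H₀, SE = √(0.774·0.226/341) = √(0.000512974) = 0.02265.
z = (0.82111 − 0.774)/0.02265 = 0.04711/0.02265 = 2.080.
p-value = P(Z > 2.080) ≈ 0.0188.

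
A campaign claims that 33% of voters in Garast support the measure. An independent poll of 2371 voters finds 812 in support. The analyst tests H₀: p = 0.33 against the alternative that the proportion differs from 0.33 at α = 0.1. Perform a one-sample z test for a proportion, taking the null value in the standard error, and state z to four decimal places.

z = 1.2915

p̂ = 812/2371 ≈ 0.342472.
SE = √(p₀(1−p₀)/n) = √(0.2211/2371) = 0.009657.
z = (0.342472 − 0.33)/0.009657 = 0.012472/0.009657 = 1.2915.
p-value = 2·P(Z > 1.291) ≈ 0.1965, so at α = 0.1 we fail to reject H₀.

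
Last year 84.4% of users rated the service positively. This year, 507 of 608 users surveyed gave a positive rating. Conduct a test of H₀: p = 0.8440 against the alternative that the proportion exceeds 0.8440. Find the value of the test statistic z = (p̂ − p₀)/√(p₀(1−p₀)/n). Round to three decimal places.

p̂ = 507/608 = 0.83388.
SE = √(p₀(1−p₀)/n) = √(0.13166/608) = 0.01472.
z = (0.83388 − 0.844)/0.01472 = -0.01012/0.01472 = -0.688.
p-value = P(Z > -0.688) ≈ 0.7541.

z = -0.688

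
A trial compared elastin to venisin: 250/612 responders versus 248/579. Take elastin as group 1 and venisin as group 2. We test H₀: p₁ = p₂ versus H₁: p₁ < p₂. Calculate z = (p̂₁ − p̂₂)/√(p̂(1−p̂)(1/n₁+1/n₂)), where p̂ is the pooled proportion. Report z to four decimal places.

z = -0.6934

p̂₁ = 250/612 = 0.408497, p̂₂ = 248/579 = 0.428325.
Pooled p̂ = (250+248)/(612+579) = 498/1191 = 0.418136.
SE = √(p̂(1−p̂)(1/n₁+1/n₂)) = √(0.418136·0.581864·0.0033611) = √(0.000817751) = 0.028596.
z = (0.408497 − 0.428325)/0.028596 = -0.019828/0.028596 = -0.6934.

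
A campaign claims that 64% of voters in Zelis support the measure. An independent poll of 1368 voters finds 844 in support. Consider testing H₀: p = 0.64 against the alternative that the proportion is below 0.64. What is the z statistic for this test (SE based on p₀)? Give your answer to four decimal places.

z = -1.7754

p̂ = 844/1368 ≈ 0.616959.
SE = √(p₀(1−p₀)/n) = √(0.2304/1368) = 0.012978.
z = (0.616959 − 0.64)/0.012978 = -0.023041/0.012978 = -1.7754.
p-value = P(Z < -1.775) ≈ 0.0379.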